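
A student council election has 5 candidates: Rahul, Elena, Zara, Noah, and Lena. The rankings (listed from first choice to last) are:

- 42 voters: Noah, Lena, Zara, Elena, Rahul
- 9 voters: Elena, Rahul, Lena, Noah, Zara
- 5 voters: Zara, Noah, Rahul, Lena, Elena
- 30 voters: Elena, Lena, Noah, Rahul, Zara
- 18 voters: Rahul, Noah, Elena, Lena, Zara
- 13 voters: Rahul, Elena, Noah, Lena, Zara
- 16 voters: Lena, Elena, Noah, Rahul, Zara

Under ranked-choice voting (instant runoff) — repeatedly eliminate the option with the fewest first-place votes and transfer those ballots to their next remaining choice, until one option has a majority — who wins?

Elena

Round 1: Rahul 31, Elena 39, Zara 5, Noah 42, Lena 16. Eliminate Zara.
Round 2: Rahul 31, Elena 39, Noah 47, Lena 16. Eliminate Lena.
Round 3: Rahul 31, Elena 55, Noah 47. Eliminate Rahul.
Round 4: Elena 68, Noah 65. Elena has a majority.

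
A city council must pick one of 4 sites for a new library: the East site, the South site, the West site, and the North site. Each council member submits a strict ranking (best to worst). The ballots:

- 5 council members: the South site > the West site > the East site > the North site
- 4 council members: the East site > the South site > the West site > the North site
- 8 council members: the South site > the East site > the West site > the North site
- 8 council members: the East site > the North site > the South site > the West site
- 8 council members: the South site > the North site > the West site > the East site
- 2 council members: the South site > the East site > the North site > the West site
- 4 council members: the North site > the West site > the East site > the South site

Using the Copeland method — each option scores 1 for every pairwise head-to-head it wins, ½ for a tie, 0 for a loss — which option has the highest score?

the South site

the East site: beats the West site and the North site; loses to the South site → score 2.
the South site: beats the East site, the West site, and the North site → score 3.
the West site: loses to the East site, the South site, and the North site → score 0.
the North site: beats the West site; loses to the East site and the South site → score 1.
the South site has the best pairwise record.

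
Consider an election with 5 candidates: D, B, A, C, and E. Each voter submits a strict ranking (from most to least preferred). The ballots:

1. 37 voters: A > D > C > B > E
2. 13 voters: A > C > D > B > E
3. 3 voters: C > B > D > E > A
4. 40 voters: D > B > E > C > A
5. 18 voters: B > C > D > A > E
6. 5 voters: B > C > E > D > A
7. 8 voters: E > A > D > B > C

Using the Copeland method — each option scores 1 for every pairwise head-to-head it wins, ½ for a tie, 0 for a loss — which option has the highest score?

D

D: beats B, A, C, and E → score 4.
B: beats A, C, and E; loses to D → score 3.
A: beats E; loses to D, B, and C → score 1.
C: beats A and E; loses to D and B → score 2.
E: loses to D, B, A, and C → score 0.
D has the best pairwise record.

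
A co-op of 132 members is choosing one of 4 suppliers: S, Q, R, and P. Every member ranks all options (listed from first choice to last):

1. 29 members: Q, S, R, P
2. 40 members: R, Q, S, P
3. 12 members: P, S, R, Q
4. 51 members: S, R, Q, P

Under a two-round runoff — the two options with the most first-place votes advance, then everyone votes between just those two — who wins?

S

Round 1 first-place votes: S 51, Q 29, R 40, P 12.
S and R advance.
Runoff: S is preferred to R by 92 voters; R by 40.
S wins the runoff.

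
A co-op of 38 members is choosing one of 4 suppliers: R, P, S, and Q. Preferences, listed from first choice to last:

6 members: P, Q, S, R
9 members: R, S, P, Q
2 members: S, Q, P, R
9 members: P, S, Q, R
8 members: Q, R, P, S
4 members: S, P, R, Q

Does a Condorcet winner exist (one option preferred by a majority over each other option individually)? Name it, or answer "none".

P

P vs R: 21–17 for P.
P vs S: 23–15 for P.
P vs Q: 28–10 for P.
P beats every other option head-to-head.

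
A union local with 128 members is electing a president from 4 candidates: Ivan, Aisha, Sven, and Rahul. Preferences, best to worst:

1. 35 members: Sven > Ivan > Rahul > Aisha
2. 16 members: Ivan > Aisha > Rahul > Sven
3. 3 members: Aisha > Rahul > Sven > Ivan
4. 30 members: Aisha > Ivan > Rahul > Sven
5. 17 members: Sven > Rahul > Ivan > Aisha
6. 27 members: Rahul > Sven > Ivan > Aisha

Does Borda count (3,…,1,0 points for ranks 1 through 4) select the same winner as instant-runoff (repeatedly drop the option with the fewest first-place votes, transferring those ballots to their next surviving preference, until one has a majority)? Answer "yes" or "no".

no

Borda — scores: Ivan 222, Aisha 131, Sven 213, Rahul 202. Winner: Ivan.
Instant-runoff — R1 Ivan 16, Aisha 33, Sven 52, Rahul 27 (Ivan out); R2 Aisha 49, Sven 52, Rahul 27 (Rahul out); R3 Aisha 49, Sven 79 (Sven winner). Winner: Sven.
The two methods disagree.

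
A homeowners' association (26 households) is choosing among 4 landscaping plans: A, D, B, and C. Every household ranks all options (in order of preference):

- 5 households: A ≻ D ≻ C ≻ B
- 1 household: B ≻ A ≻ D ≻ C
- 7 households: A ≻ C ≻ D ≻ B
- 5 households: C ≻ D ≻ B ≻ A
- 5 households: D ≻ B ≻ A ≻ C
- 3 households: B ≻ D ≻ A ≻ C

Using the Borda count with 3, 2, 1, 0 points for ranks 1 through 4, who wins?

D

A: 5·3 + 1·2 + 7·3 + 5·0 + 5·1 + 3·1 = 46
D: 5·2 + 1·1 + 7·1 + 5·2 + 5·3 + 3·2 = 49
B: 5·0 + 1·3 + 7·0 + 5·1 + 5·2 + 3·3 = 27
C: 5·1 + 1·0 + 7·2 + 5·3 + 5·0 + 3·0 = 34
D has the highest Borda score (49).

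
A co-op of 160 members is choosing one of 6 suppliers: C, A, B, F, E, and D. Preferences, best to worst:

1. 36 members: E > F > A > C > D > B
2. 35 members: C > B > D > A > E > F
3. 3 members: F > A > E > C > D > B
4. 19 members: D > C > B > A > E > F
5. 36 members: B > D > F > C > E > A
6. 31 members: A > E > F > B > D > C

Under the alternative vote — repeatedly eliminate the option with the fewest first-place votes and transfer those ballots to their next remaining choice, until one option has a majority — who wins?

Round 1: C 35, A 31, B 36, F 3, E 36, D 19. Eliminate F.
Round 2: C 35, A 34, B 36, E 36, D 19. Eliminate D.
Round 3: C 54, A 34, B 36, E 36. Eliminate A.
Round 4: C 54, B 36, E 70. Eliminate B.
Round 5: C 90, E 70. C has a majority.

C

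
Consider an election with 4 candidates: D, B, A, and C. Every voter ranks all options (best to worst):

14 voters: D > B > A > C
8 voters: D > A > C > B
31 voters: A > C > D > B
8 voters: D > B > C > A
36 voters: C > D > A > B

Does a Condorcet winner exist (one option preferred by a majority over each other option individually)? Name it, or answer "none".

none

Checking pairwise contests:
C beats D 67–30.
D beats B 97–0.
D beats A 66–31.
A beats C 53–44.
Every option loses at least one head-to-head, so there is no Condorcet winner.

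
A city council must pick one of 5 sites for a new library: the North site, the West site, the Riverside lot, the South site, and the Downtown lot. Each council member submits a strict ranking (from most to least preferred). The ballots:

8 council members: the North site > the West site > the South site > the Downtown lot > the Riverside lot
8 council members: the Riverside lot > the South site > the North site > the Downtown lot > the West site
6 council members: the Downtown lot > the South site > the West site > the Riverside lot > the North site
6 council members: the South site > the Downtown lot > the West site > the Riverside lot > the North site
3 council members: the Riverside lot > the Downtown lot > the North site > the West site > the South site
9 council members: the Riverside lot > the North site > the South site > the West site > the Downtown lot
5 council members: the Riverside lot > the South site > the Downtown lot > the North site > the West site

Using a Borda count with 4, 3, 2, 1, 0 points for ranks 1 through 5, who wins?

the North site: 8·4 + 8·2 + 6·0 + 6·0 + 3·2 + 9·3 + 5·1 = 86
the West site: 8·3 + 8·0 + 6·2 + 6·2 + 3·1 + 9·1 + 5·0 = 60
the Riverside lot: 8·0 + 8·4 + 6·1 + 6·1 + 3·4 + 9·4 + 5·4 = 112
the South site: 8·2 + 8·3 + 6·3 + 6·4 + 3·0 + 9·2 + 5·3 = 115
the Downtown lot: 8·1 + 8·1 + 6·4 + 6·3 + 3·3 + 9·0 + 5·2 = 77
the South site has the highest Borda score (115).

the South site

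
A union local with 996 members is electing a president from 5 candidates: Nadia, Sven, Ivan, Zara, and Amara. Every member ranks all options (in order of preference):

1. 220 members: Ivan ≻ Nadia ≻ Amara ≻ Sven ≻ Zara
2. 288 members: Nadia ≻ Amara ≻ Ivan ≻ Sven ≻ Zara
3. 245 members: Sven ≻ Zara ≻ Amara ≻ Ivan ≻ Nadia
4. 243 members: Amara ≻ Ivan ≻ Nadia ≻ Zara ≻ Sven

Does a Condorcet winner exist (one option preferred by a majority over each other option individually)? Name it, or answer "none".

Checking pairwise contests:
Ivan beats Nadia 708–288.
Nadia beats Sven 751–245.
Amara beats Ivan 776–220.
Nadia beats Zara 751–245.
Nadia beats Amara 508–488.
Every option loses at least one head-to-head, so there is no Condorcet winner.

none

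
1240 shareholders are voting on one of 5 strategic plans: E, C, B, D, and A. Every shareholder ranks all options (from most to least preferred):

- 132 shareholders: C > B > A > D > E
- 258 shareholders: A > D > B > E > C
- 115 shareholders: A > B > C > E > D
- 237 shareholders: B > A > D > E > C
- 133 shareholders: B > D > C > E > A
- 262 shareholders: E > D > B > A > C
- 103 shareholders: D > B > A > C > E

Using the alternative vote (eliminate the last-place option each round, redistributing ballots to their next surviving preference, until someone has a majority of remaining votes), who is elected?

B

Round 1: E 262, C 132, B 370, D 103, A 373. Eliminate D.
Round 2: E 262, C 132, B 473, A 373. Eliminate C.
Round 3: E 262, B 605, A 373. Eliminate E.
Round 4: B 867, A 373. B has a majority.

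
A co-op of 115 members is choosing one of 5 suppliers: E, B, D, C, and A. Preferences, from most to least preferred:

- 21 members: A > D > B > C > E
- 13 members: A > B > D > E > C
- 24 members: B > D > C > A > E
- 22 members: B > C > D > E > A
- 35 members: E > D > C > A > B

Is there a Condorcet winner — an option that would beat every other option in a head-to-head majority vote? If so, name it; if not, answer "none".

Checking pairwise contests:
B beats E 80–35.
A beats B 69–46.
B beats D 59–56.
B beats C 80–35.
D beats A 81–34.
Every option loses at least one head-to-head, so there is no Condorcet winner.

none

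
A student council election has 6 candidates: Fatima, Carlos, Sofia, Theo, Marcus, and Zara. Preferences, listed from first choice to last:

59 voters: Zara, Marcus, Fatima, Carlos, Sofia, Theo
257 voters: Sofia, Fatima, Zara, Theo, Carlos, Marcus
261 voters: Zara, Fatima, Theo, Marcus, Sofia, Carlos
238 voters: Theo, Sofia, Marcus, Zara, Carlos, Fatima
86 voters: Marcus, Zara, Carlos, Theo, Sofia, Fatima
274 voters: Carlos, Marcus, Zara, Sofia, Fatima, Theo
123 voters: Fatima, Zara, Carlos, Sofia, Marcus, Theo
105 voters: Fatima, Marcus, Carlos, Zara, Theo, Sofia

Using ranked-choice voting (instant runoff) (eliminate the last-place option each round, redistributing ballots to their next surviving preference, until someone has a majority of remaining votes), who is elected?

Round 1: Fatima 228, Carlos 274, Sofia 257, Theo 238, Marcus 86, Zara 320. Eliminate Marcus.
Round 2: Fatima 228, Carlos 274, Sofia 257, Theo 238, Zara 406. Eliminate Fatima.
Round 3: Carlos 379, Sofia 257, Theo 238, Zara 529. Eliminate Theo.
Round 4: Carlos 379, Sofia 495, Zara 529. Eliminate Carlos.
Round 5: Sofia 495, Zara 908. Zara has a majority.

Zara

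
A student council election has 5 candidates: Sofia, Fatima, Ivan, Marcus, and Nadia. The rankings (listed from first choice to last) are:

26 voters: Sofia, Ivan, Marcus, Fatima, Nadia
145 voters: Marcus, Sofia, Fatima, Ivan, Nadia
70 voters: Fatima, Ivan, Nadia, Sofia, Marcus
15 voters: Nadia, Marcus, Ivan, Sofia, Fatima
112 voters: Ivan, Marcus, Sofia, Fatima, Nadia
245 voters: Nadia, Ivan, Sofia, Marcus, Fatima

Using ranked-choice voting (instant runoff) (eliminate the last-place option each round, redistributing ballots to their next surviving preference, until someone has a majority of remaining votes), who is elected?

Ivan

Round 1: Sofia 26, Fatima 70, Ivan 112, Marcus 145, Nadia 260. Eliminate Sofia.
Round 2: Fatima 70, Ivan 138, Marcus 145, Nadia 260. Eliminate Fatima.
Round 3: Ivan 208, Marcus 145, Nadia 260. Eliminate Marcus.
Round 4: Ivan 353, Nadia 260. Ivan has a majority.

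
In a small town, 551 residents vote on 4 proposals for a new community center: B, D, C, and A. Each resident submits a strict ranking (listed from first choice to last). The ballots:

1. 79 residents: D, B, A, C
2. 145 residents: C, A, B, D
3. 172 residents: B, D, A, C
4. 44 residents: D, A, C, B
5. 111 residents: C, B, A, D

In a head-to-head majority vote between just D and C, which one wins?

Voters preferring D to C: 295; preferring C to D: 256.
D wins the head-to-head.

D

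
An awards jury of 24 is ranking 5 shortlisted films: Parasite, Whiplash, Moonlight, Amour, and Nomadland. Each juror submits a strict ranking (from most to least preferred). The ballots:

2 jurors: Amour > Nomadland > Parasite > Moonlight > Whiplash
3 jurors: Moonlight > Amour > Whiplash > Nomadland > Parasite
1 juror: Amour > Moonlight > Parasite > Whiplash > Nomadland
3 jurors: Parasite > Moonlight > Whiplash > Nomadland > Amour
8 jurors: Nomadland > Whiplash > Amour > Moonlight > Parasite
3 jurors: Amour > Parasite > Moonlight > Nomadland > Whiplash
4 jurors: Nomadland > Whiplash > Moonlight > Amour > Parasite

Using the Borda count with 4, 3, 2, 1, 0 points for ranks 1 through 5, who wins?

Parasite: 2·2 + 3·0 + 1·2 + 3·4 + 8·0 + 3·3 + 4·0 = 27
Whiplash: 2·0 + 3·2 + 1·1 + 3·2 + 8·3 + 3·0 + 4·3 = 49
Moonlight: 2·1 + 3·4 + 1·3 + 3·3 + 8·1 + 3·2 + 4·2 = 48
Amour: 2·4 + 3·3 + 1·4 + 3·0 + 8·2 + 3·4 + 4·1 = 53
Nomadland: 2·3 + 3·1 + 1·0 + 3·1 + 8·4 + 3·1 + 4·4 = 63
Nomadland has the highest Borda score (63).

Nomadland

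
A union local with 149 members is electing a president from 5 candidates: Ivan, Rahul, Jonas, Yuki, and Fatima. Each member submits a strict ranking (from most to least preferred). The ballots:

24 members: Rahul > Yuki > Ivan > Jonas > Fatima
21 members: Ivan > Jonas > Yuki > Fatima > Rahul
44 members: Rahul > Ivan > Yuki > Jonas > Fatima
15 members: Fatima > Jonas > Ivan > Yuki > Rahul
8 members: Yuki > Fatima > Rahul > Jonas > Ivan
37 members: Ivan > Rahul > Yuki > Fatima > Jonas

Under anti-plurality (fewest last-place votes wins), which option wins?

Last-place votes: Ivan 8, Rahul 36, Jonas 37, Yuki 0, Fatima 68.
Yuki is ranked last by the fewest voters, so Yuki wins.

Yuki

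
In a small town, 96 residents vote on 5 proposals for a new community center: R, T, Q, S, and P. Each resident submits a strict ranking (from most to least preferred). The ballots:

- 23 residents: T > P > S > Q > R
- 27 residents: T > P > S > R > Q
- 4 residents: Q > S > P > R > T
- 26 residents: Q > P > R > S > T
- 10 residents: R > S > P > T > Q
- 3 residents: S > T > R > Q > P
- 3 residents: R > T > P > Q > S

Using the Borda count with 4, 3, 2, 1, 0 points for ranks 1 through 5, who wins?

P

R: 23·0 + 27·1 + 4·1 + 26·2 + 10·4 + 3·2 + 3·4 = 141
T: 23·4 + 27·4 + 4·0 + 26·0 + 10·1 + 3·3 + 3·3 = 228
Q: 23·1 + 27·0 + 4·4 + 26·4 + 10·0 + 3·1 + 3·1 = 149
S: 23·2 + 27·2 + 4·3 + 26·1 + 10·3 + 3·4 + 3·0 = 180
P: 23·3 + 27·3 + 4·2 + 26·3 + 10·2 + 3·0 + 3·2 = 262
P has the highest Borda score (262).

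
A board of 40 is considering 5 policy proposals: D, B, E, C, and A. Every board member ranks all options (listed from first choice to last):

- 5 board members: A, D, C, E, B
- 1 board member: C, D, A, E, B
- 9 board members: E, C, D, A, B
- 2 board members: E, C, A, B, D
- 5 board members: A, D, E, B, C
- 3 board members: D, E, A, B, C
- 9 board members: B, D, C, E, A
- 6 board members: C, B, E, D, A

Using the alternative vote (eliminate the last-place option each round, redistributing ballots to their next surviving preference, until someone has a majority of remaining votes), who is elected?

Round 1: D 3, B 9, E 11, C 7, A 10. Eliminate D.
Round 2: B 9, E 14, C 7, A 10. Eliminate C.
Round 3: B 15, E 14, A 11. Eliminate A.
Round 4: B 15, E 25. E has a majority.

E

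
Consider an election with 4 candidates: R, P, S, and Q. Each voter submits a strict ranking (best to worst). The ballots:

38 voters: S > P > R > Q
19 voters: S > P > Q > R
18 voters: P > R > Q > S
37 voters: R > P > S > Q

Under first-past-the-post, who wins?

S

First-place votes: R 37, P 18, S 57, Q 0.
S has the most first-place votes.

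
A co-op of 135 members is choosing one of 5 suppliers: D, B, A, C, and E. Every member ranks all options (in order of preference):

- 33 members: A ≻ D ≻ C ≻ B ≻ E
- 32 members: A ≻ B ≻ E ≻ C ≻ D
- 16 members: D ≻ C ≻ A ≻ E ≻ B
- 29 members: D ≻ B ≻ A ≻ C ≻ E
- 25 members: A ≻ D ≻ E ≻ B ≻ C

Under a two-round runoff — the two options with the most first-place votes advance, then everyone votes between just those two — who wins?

Round 1 first-place votes: D 45, B 0, A 90, C 0, E 0.
A and D advance.
Runoff: A is preferred to D by 90 voters; D by 45.
A wins the runoff.

A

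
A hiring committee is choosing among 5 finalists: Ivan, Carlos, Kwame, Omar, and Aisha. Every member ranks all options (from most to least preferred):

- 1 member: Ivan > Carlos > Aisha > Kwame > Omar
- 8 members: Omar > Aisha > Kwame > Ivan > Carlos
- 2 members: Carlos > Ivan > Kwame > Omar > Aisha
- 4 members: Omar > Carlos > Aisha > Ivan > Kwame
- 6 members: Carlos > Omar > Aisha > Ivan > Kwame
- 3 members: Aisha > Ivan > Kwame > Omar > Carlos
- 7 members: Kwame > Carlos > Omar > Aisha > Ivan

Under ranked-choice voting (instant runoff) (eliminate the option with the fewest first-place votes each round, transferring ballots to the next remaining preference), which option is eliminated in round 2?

Aisha

Round 1: Ivan 1, Carlos 8, Kwame 7, Omar 12, Aisha 3. Eliminate Ivan.
Round 2: Carlos 9, Kwame 7, Omar 12, Aisha 3. Eliminate Aisha.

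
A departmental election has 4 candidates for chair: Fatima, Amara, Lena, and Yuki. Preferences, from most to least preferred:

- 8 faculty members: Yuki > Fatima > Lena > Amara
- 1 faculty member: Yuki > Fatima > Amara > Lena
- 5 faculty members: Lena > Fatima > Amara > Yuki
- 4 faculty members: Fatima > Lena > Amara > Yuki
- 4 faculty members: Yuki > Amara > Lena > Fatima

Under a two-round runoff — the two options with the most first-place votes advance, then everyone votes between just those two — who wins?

Round 1 first-place votes: Fatima 4, Amara 0, Lena 5, Yuki 13.
Yuki and Lena advance.
Runoff: Yuki is preferred to Lena by 13 voters; Lena by 9.
Yuki wins the runoff.

Yuki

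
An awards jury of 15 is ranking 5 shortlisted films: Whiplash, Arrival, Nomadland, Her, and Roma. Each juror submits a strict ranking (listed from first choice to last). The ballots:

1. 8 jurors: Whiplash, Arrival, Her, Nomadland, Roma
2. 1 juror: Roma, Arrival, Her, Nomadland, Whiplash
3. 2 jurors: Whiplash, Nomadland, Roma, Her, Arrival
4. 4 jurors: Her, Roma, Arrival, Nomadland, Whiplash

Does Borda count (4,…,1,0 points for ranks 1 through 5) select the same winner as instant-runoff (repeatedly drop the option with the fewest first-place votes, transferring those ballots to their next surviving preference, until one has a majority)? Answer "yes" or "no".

Borda — scores: Whiplash 40, Arrival 35, Nomadland 19, Her 36, Roma 20. Winner: Whiplash.
Instant-runoff — R1 Whiplash 10, Arrival 0, Nomadland 0, Her 4, Roma 1 (Whiplash winner). Winner: Whiplash.
The two methods agree.

yes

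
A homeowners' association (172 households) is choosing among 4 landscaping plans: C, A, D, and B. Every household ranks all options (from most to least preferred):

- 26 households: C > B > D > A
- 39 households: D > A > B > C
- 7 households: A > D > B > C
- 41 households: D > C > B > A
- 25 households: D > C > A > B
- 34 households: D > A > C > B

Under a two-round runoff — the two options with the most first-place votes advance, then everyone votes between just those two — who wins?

D

Round 1 first-place votes: C 26, A 7, D 139, B 0.
D and C advance.
Runoff: D is preferred to C by 146 voters; C by 26.
D wins the runoff.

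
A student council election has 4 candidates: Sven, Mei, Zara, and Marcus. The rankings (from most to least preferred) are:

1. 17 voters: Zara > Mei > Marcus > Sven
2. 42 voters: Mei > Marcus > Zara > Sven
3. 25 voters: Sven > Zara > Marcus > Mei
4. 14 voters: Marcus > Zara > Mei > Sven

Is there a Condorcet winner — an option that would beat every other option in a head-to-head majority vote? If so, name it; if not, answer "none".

Checking pairwise contests:
Mei beats Sven 73–25.
Zara beats Mei 56–42.
Marcus beats Zara 56–42.
Mei beats Marcus 59–39.
Every option loses at least one head-to-head, so there is no Condorcet winner.

none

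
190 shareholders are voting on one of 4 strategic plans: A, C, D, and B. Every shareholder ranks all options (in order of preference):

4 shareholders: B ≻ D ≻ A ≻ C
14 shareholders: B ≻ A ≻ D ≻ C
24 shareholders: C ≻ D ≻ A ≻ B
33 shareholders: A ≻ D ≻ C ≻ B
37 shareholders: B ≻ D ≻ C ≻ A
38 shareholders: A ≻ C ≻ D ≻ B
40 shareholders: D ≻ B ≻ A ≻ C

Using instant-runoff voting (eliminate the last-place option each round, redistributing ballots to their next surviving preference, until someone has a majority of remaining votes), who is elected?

Round 1: A 71, C 24, D 40, B 55. Eliminate C.
Round 2: A 71, D 64, B 55. Eliminate B.
Round 3: A 85, D 105. D has a majority.

D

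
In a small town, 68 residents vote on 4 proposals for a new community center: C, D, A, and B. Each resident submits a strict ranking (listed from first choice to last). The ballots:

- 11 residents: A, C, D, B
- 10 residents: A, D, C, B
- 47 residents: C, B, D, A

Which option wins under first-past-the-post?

First-place votes: C 47, D 0, A 21, B 0.
C has the most first-place votes.

C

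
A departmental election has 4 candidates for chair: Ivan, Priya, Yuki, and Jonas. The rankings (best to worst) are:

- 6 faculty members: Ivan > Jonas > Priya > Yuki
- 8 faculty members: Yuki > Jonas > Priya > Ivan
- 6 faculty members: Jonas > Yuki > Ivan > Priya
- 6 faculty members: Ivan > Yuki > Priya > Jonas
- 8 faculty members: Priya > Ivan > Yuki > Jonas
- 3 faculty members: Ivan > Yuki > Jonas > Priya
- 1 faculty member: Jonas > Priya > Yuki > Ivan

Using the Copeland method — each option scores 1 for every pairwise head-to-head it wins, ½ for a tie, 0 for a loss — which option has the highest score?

Ivan: beats Priya, Yuki, and Jonas → score 3.
Priya: loses to Ivan, Yuki, and Jonas → score 0.
Yuki: beats Priya and Jonas; loses to Ivan → score 2.
Jonas: beats Priya; loses to Ivan and Yuki → score 1.
Ivan has the best pairwise record.

Ivan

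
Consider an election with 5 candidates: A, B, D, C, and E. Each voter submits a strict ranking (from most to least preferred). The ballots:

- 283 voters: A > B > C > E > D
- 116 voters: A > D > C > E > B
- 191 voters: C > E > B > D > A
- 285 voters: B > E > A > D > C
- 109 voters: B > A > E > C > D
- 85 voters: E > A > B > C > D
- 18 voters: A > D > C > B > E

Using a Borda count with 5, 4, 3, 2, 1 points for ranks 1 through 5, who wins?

B

A: 283·5 + 116·5 + 191·1 + 285·3 + 109·4 + 85·4 + 18·5 = 3907
B: 283·4 + 116·1 + 191·3 + 285·5 + 109·5 + 85·3 + 18·2 = 4082
D: 283·1 + 116·4 + 191·2 + 285·2 + 109·1 + 85·1 + 18·4 = 1965
C: 283·3 + 116·3 + 191·5 + 285·1 + 109·2 + 85·2 + 18·3 = 2879
E: 283·2 + 116·2 + 191·4 + 285·4 + 109·3 + 85·5 + 18·1 = 3472
B has the highest Borda score (4082).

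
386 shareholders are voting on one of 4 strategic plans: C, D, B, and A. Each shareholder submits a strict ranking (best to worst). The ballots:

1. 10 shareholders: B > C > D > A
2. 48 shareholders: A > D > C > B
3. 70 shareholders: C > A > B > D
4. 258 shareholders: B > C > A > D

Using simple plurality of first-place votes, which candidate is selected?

B

First-place votes: C 70, D 0, B 268, A 48.
B has the most first-place votes.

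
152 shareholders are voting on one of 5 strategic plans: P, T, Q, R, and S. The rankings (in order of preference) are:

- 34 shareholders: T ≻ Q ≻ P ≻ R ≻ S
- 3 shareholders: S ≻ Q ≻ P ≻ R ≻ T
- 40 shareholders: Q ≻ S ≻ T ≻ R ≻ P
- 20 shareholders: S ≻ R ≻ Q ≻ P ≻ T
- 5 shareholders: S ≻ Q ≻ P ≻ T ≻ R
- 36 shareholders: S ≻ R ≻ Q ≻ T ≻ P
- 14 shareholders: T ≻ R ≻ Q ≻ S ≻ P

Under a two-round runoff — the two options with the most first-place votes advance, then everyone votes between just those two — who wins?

Round 1 first-place votes: P 0, T 48, Q 40, R 0, S 64.
S and T advance.
Runoff: S is preferred to T by 104 voters; T by 48.
S wins the runoff.

S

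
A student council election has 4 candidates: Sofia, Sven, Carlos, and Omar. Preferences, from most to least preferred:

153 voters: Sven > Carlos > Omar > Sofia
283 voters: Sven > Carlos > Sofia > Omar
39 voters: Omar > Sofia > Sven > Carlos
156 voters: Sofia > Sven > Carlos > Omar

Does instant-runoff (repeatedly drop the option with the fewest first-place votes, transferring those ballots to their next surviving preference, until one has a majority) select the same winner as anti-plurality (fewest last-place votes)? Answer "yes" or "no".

yes

Instant-runoff — R1 Sofia 156, Sven 436, Carlos 0, Omar 39 (Sven winner). Winner: Sven.
Anti-plurality — last-place votes: Sofia 153, Sven 0, Carlos 39, Omar 439. Winner: Sven.
The two methods agree.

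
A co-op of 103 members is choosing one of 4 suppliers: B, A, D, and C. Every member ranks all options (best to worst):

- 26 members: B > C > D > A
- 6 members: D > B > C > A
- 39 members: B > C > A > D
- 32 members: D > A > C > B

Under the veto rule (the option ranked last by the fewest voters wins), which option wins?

C

Last-place votes: B 32, A 32, D 39, C 0.
C is ranked last by the fewest voters, so C wins.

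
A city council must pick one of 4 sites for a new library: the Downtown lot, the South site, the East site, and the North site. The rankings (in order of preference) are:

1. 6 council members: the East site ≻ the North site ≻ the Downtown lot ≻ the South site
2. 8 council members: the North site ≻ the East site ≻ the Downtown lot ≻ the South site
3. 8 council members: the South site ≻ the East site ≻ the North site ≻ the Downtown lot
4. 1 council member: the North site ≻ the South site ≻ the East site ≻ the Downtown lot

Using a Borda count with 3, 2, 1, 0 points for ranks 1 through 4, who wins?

the Downtown lot: 6·1 + 8·1 + 8·0 + 1·0 = 14
the South site: 6·0 + 8·0 + 8·3 + 1·2 = 26
the East site: 6·3 + 8·2 + 8·2 + 1·1 = 51
the North site: 6·2 + 8·3 + 8·1 + 1·3 = 47
the East site has the highest Borda score (51).

the East site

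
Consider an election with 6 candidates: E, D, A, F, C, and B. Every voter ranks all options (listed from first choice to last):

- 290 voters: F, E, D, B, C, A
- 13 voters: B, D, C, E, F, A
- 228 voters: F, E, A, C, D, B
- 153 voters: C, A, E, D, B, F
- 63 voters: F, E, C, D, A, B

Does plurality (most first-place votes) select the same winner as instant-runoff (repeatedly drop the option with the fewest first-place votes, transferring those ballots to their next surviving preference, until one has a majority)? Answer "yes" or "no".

yes

Plurality — first-place votes: E 0, D 0, A 0, F 581, C 153, B 13. Winner: F.
Instant-runoff — R1 E 0, D 0, A 0, F 581, C 153, B 13 (F winner). Winner: F.
The two methods agree.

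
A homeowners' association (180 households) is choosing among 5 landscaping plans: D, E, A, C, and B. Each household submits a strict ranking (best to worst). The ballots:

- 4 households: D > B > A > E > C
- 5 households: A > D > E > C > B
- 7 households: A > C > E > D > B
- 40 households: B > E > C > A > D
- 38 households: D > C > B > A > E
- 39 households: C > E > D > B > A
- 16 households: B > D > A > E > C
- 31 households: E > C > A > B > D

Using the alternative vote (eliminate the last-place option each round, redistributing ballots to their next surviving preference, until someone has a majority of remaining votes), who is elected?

C

Round 1: D 42, E 31, A 12, C 39, B 56. Eliminate A.
Round 2: D 47, E 31, C 46, B 56. Eliminate E.
Round 3: D 47, C 77, B 56. Eliminate D.
Round 4: C 120, B 60. C has a majority.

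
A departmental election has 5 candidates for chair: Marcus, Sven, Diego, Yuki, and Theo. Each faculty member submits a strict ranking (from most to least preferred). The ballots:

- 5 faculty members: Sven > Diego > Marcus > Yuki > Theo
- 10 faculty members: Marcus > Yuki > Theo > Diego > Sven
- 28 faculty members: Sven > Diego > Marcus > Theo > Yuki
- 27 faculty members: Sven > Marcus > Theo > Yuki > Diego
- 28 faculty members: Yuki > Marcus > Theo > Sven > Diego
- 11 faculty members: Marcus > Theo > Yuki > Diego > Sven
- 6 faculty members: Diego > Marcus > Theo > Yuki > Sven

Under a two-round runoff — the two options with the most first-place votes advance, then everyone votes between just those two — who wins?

Round 1 first-place votes: Marcus 21, Sven 60, Diego 6, Yuki 28, Theo 0.
Sven and Yuki advance.
Runoff: Sven is preferred to Yuki by 60 voters; Yuki by 55.
Sven wins the runoff.

Sven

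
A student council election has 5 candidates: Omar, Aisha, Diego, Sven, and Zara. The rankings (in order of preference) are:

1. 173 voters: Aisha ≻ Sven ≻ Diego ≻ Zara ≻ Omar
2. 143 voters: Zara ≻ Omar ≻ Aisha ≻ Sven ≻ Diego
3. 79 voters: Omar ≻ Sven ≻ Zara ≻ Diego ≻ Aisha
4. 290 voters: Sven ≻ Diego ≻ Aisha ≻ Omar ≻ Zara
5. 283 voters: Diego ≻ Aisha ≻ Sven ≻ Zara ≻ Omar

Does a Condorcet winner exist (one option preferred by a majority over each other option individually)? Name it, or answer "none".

none

Checking pairwise contests:
Aisha beats Omar 746–222.
Diego beats Aisha 652–316.
Sven beats Diego 685–283.
Aisha beats Sven 599–369.
Aisha beats Zara 746–222.
Every option loses at least one head-to-head, so there is no Condorcet winner.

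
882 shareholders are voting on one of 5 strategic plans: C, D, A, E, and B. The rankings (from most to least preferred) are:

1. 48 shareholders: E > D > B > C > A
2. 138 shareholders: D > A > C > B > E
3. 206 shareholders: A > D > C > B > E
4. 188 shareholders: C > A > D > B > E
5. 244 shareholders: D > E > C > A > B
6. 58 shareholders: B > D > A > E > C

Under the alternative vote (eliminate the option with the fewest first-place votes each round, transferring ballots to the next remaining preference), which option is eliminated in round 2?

B

Round 1: C 188, D 382, A 206, E 48, B 58. Eliminate E.
Round 2: C 188, D 430, A 206, B 58. Eliminate B.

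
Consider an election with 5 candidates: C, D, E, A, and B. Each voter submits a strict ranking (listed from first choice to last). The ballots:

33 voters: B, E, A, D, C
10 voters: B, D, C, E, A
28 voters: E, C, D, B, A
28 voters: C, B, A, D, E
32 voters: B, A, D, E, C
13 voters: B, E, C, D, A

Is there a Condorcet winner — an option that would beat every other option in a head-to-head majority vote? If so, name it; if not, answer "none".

B

B vs C: 88–56 for B.
B vs D: 116–28 for B.
B vs E: 116–28 for B.
B vs A: 144–0 for B.
B beats every other option head-to-head.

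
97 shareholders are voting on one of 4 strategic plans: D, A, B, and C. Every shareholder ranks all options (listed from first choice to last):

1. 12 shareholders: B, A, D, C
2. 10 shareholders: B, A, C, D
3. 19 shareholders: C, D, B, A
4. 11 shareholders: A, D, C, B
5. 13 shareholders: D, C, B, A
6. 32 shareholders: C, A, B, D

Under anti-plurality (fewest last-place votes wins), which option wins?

Last-place votes: D 42, A 32, B 11, C 12.
B is ranked last by the fewest voters, so B wins.

B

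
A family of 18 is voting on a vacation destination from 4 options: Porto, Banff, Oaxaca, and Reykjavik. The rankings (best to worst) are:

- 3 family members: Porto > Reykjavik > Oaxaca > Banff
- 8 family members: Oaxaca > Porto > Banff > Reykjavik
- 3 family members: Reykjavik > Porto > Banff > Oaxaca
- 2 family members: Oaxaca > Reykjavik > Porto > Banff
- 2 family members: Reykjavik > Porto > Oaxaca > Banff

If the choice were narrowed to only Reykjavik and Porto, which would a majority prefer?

Porto

Voters preferring Reykjavik to Porto: 7; preferring Porto to Reykjavik: 11.
Porto wins the head-to-head.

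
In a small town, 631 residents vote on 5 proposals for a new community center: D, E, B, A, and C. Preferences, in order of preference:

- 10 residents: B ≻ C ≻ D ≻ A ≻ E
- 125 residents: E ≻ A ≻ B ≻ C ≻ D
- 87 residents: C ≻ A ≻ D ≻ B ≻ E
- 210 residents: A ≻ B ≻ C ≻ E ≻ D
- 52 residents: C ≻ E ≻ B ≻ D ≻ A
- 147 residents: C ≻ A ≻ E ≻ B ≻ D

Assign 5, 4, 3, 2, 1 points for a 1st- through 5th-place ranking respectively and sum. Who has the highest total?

D: 10·3 + 125·1 + 87·3 + 210·1 + 52·2 + 147·1 = 877
E: 10·1 + 125·5 + 87·1 + 210·2 + 52·4 + 147·3 = 1791
B: 10·5 + 125·3 + 87·2 + 210·4 + 52·3 + 147·2 = 1889
A: 10·2 + 125·4 + 87·4 + 210·5 + 52·1 + 147·4 = 2558
C: 10·4 + 125·2 + 87·5 + 210·3 + 52·5 + 147·5 = 2350
A has the highest Borda score (2558).

A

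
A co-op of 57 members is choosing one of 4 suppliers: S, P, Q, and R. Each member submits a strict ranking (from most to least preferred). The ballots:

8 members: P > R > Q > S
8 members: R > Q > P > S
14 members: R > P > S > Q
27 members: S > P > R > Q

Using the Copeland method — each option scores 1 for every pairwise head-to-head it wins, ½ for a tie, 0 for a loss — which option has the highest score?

P

S: beats Q; loses to P and R → score 1.
P: beats S, Q, and R → score 3.
Q: loses to S, P, and R → score 0.
R: beats S and Q; loses to P → score 2.
P has the best pairwise record.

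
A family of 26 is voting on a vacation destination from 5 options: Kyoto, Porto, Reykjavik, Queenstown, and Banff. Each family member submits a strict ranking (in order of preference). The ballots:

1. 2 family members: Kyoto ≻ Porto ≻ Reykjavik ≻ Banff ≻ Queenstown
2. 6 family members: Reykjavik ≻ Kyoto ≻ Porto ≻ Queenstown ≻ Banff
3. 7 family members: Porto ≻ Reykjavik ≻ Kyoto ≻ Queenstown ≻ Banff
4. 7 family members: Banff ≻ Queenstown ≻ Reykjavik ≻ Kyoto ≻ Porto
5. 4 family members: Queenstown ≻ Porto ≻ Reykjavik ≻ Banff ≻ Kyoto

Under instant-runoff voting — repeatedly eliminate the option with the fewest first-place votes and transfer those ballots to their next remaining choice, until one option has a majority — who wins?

Porto

Round 1: Kyoto 2, Porto 7, Reykjavik 6, Queenstown 4, Banff 7. Eliminate Kyoto.
Round 2: Porto 9, Reykjavik 6, Queenstown 4, Banff 7. Eliminate Queenstown.
Round 3: Porto 13, Reykjavik 6, Banff 7. Eliminate Reykjavik.
Round 4: Porto 19, Banff 7. Porto has a majority.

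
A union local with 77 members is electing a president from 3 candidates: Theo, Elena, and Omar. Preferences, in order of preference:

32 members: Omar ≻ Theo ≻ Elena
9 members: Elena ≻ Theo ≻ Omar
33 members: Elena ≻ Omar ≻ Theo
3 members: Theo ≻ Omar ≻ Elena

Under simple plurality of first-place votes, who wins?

Elena

First-place votes: Theo 3, Elena 42, Omar 32.
Elena has the most first-place votes.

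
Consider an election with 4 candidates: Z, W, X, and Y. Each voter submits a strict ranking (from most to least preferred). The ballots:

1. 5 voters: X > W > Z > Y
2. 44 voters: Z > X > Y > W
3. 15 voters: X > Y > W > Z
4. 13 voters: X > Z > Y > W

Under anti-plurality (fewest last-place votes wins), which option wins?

Last-place votes: Z 15, W 57, X 0, Y 5.
X is ranked last by the fewest voters, so X wins.

X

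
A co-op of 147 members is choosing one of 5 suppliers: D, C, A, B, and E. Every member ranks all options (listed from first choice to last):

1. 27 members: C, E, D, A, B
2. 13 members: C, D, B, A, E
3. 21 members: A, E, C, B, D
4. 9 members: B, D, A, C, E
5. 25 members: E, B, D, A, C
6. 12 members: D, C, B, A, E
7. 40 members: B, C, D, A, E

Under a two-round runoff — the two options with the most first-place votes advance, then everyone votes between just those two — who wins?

B

Round 1 first-place votes: D 12, C 40, A 21, B 49, E 25.
B and C advance.
Runoff: B is preferred to C by 74 voters; C by 73.
B wins the runoff.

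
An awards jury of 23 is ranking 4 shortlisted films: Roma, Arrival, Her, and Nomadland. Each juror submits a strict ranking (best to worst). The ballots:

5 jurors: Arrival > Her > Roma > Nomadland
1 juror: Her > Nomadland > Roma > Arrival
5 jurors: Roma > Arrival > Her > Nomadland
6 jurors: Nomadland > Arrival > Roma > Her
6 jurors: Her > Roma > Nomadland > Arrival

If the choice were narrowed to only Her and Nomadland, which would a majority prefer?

Voters preferring Her to Nomadland: 17; preferring Nomadland to Her: 6.
Her wins the head-to-head.

Her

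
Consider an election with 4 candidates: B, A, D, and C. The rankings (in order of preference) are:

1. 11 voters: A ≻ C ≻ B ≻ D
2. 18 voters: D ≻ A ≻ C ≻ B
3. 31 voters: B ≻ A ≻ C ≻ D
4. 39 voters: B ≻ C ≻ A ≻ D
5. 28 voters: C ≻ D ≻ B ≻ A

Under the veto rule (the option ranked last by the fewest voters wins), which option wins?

C

Last-place votes: B 18, A 28, D 81, C 0.
C is ranked last by the fewest voters, so C wins.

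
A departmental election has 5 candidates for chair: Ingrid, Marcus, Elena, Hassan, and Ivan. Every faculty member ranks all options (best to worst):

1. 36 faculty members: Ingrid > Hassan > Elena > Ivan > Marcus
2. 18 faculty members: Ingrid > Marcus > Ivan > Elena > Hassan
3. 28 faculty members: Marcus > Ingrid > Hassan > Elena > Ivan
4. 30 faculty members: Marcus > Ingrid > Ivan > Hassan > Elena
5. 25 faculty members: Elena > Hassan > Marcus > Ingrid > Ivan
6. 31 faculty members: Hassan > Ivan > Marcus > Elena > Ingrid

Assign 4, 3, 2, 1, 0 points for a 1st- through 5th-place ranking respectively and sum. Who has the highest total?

Ingrid: 36·4 + 18·4 + 28·3 + 30·3 + 25·1 + 31·0 = 415
Marcus: 36·0 + 18·3 + 28·4 + 30·4 + 25·2 + 31·2 = 398
Elena: 36·2 + 18·1 + 28·1 + 30·0 + 25·4 + 31·1 = 249
Hassan: 36·3 + 18·0 + 28·2 + 30·1 + 25·3 + 31·4 = 393
Ivan: 36·1 + 18·2 + 28·0 + 30·2 + 25·0 + 31·3 = 225
Ingrid has the highest Borda score (415).

Ingrid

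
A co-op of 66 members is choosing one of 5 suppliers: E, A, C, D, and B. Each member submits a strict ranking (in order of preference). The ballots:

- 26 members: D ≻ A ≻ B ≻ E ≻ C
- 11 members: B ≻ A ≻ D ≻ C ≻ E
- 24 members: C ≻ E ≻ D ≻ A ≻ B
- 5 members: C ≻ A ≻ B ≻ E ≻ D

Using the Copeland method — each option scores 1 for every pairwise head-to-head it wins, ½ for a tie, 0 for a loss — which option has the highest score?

E: loses to A, C, D, and B → score 0.
A: beats E, C, and B; loses to D → score 3.
C: beats E; loses to A, D, and B → score 1.
D: beats E, A, C, and B → score 4.
B: beats E and C; loses to A and D → score 2.
D has the best pairwise record.

D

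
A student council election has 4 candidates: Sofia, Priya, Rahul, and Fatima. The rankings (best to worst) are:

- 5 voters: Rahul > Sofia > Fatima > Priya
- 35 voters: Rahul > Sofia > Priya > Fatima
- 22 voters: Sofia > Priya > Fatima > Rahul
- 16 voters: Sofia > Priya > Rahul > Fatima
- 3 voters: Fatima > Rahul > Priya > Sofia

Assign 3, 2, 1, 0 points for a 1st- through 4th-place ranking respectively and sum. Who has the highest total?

Sofia

Sofia: 5·2 + 35·2 + 22·3 + 16·3 + 3·0 = 194
Priya: 5·0 + 35·1 + 22·2 + 16·2 + 3·1 = 114
Rahul: 5·3 + 35·3 + 22·0 + 16·1 + 3·2 = 142
Fatima: 5·1 + 35·0 + 22·1 + 16·0 + 3·3 = 36
Sofia has the highest Borda score (194).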